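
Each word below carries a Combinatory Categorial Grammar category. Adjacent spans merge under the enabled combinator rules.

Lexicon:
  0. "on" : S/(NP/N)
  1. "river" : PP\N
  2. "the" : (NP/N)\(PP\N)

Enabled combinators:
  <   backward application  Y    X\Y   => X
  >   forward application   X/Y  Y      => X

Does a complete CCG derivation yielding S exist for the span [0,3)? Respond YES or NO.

YES

[0,3] S   >
  [0,1] "on" : S/(NP/N)
  [1,3] NP/N   <
    [1,2] "river" : PP\N
    [2,3] "the" : (NP/N)\(PP\N)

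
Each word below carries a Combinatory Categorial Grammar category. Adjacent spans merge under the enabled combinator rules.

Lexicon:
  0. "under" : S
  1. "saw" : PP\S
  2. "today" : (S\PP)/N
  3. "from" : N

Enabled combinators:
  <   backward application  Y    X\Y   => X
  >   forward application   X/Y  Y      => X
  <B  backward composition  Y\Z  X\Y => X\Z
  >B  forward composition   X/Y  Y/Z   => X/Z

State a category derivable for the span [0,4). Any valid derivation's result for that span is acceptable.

[0,4] S   <
  [0,2] PP   <
    [0,1] "under" : S
    [1,2] "saw" : PP\S
  [2,4] S\PP   >
    [2,3] "today" : (S\PP)/N
    [3,4] "from" : N

S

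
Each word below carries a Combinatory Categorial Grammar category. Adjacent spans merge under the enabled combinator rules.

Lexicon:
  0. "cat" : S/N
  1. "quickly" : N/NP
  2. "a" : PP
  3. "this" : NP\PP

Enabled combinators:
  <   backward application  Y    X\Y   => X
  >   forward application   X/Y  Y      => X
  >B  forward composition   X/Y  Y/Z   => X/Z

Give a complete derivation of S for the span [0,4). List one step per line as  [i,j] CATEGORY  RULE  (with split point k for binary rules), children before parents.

[0,1] S/N  lex  "cat"
[1,2] N/NP  lex  "quickly"
[0,2] S/NP  >B  k=1
[2,3] PP  lex  "a"
[3,4] NP\PP  lex  "this"
[2,4] NP  <  k=3
[0,4] S  >  k=2

[0,4] S   >
  [0,2] S/NP   >B
    [0,1] "cat" : S/N
    [1,2] "quickly" : N/NP
  [2,4] NP   <
    [2,3] "a" : PP
    [3,4] "this" : NP\PP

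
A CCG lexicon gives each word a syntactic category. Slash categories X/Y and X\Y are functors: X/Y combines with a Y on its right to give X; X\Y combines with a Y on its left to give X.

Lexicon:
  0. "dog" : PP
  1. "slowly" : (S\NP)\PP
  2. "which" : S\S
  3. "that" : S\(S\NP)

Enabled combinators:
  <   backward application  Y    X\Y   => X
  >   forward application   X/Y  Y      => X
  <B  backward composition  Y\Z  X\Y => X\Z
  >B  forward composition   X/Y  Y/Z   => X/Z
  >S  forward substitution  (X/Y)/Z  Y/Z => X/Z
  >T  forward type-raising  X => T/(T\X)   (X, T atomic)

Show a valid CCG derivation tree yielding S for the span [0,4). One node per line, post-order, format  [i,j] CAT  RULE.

[0,1] PP  lex  "dog"
[1,2] (S\NP)\PP  lex  "slowly"
[0,2] S\NP  <  k=1
[2,3] S\S  lex  "which"
[0,3] S\NP  <B  k=2
[3,4] S\(S\NP)  lex  "that"
[0,4] S  <  k=3

[0,4] S   <
  [0,3] S\NP   <B
    [0,2] S\NP   <
      [0,1] "dog" : PP
      [1,2] "slowly" : (S\NP)\PP
    [2,3] "which" : S\S
  [3,4] "that" : S\(S\NP)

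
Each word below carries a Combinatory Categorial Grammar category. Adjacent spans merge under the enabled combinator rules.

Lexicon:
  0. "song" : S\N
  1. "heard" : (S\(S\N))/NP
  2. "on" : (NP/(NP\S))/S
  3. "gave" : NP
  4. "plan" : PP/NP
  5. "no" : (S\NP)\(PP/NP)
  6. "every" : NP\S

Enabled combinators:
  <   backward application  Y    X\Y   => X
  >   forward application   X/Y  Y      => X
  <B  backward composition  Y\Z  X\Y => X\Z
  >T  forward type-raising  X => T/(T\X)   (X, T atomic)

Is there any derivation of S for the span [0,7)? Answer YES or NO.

[0,7] S   <
  [0,1] "song" : S\N
  [1,7] S\(S\N)   >
    [1,2] "heard" : (S\(S\N))/NP
    [2,7] NP   >
      [2,6] NP/(NP\S)   >
        [2,3] "on" : (NP/(NP\S))/S
        [3,6] S   >
          [3,4] S/(S\NP)   >T
            [3,4] "gave" : NP
          [4,6] S\NP   <
            [4,5] "plan" : PP/NP
            [5,6] "no" : (S\NP)\(PP/NP)
      [6,7] "every" : NP\S

YES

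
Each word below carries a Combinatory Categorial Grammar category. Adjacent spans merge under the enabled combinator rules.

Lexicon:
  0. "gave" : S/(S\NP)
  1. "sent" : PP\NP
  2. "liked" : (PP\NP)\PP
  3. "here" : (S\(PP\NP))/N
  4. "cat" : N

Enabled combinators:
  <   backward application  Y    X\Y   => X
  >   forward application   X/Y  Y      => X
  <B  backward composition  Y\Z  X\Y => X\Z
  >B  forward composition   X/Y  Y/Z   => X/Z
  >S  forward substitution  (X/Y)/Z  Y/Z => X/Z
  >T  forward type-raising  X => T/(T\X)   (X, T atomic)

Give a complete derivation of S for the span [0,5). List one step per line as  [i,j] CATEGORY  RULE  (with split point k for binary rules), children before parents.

[0,5] S   >
  [0,1] "gave" : S/(S\NP)
  [1,5] S\NP   <B
    [1,2] "sent" : PP\NP
    [2,5] S\PP   <B
      [2,3] "liked" : (PP\NP)\PP
      [3,5] S\(PP\NP)   >
        [3,4] "here" : (S\(PP\NP))/N
        [4,5] "cat" : N

[0,1] S/(S\NP)  lex  "gave"
[1,2] PP\NP  lex  "sent"
[2,3] (PP\NP)\PP  lex  "liked"
[3,4] (S\(PP\NP))/N  lex  "here"
[4,5] N  lex  "cat"
[3,5] S\(PP\NP)  >  k=4
[2,5] S\PP  <B  k=3
[1,5] S\NP  <B  k=2
[0,5] S  >  k=1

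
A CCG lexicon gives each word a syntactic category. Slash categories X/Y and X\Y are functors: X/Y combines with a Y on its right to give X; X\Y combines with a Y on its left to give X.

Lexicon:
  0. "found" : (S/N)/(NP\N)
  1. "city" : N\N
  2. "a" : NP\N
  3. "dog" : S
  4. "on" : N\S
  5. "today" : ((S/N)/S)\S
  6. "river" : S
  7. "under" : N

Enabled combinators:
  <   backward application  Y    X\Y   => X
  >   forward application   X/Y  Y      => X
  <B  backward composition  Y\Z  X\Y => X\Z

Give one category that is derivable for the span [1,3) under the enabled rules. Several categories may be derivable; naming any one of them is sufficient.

[0,8] S   >
  [0,7] S/N   >
    [0,6] (S/N)/S   <
      [0,5] S   >
        [0,3] S/N   >
          [0,1] "found" : (S/N)/(NP\N)
          [1,3] NP\N   <B
            [1,2] "city" : N\N
            [2,3] "a" : NP\N
        [3,5] N   <
          [3,4] "dog" : S
          [4,5] "on" : N\S
      [5,6] "today" : ((S/N)/S)\S
    [6,7] "river" : S
  [7,8] "under" : N

NP\N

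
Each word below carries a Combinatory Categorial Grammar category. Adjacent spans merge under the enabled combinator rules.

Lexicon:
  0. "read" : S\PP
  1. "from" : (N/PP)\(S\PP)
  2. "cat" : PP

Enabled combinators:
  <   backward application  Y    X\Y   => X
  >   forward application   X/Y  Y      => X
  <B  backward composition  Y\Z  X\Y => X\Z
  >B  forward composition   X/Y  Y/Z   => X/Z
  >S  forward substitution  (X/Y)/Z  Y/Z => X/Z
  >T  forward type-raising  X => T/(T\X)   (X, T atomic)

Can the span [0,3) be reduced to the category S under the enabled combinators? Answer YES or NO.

S\PP (N/PP)\(S\PP) PP
CKY chart[0,3] = {N, N/(N\N), N/(PP\PP), NP/(NP\N), PP/(PP\N), S/(S\N)}; S ∉ chart

NO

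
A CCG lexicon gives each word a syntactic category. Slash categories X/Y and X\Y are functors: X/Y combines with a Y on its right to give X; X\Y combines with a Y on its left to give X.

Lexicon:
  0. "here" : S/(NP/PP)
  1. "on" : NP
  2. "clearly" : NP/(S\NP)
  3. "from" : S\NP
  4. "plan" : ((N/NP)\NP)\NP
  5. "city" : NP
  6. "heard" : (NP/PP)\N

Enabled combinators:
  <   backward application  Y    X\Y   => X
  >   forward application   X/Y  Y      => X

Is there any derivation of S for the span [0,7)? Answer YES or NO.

[0,7] S   >
  [0,1] "here" : S/(NP/PP)
  [1,7] NP/PP   <
    [1,6] N   >
      [1,5] N/NP   <
        [1,2] "on" : NP
        [2,5] (N/NP)\NP   <
          [2,4] NP   >
            [2,3] "clearly" : NP/(S\NP)
            [3,4] "from" : S\NP
          [4,5] "plan" : ((N/NP)\NP)\NP
      [5,6] "city" : NP
    [6,7] "heard" : (NP/PP)\N

YES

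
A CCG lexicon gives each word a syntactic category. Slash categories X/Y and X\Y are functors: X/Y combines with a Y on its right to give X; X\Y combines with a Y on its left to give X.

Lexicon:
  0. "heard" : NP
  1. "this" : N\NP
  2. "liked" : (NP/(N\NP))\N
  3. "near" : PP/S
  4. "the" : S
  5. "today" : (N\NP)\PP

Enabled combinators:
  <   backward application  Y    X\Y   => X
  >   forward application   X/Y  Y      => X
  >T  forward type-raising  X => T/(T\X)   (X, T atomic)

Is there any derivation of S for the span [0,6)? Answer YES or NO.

NO

NP N\NP (NP/(N\NP))\N PP/S S (N\NP)\PP
CKY chart[0,6] = {N/(N\NP), NP, NP/(NP\NP), PP/(PP\NP), S/(S\NP)}; S ∉ chart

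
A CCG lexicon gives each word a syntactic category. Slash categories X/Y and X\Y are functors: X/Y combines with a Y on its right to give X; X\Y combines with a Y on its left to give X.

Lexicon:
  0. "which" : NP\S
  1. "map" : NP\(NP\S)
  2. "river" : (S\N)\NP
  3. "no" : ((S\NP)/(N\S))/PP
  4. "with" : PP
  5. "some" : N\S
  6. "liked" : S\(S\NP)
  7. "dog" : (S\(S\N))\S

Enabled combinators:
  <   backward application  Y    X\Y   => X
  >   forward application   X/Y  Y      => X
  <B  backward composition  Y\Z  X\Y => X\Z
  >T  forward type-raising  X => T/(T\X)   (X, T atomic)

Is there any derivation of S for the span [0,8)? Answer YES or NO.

[0,8] S   <
  [0,2] NP   <
    [0,1] "which" : NP\S
    [1,2] "map" : NP\(NP\S)
  [2,8] S\NP   <B
    [2,3] "river" : (S\N)\NP
    [3,8] S\(S\N)   <
      [3,7] S   <
        [3,6] S\NP   >
          [3,5] (S\NP)/(N\S)   >
            [3,4] "no" : ((S\NP)/(N\S))/PP
            [4,5] "with" : PP
          [5,6] "some" : N\S
        [6,7] "liked" : S\(S\NP)
      [7,8] "dog" : (S\(S\N))\S

YES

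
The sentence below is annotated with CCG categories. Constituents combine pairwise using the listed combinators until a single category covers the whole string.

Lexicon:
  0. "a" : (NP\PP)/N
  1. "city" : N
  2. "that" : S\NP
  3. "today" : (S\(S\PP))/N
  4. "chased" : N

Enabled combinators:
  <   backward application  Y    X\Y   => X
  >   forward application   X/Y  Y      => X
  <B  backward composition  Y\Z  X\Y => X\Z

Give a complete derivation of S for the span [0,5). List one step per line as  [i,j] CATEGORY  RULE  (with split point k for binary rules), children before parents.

[0,5] S   <
  [0,3] S\PP   <B
    [0,2] NP\PP   >
      [0,1] "a" : (NP\PP)/N
      [1,2] "city" : N
    [2,3] "that" : S\NP
  [3,5] S\(S\PP)   >
    [3,4] "today" : (S\(S\PP))/N
    [4,5] "chased" : N

[0,1] (NP\PP)/N  lex  "a"
[1,2] N  lex  "city"
[0,2] NP\PP  >  k=1
[2,3] S\NP  lex  "that"
[0,3] S\PP  <B  k=2
[3,4] (S\(S\PP))/N  lex  "today"
[4,5] N  lex  "chased"
[3,5] S\(S\PP)  >  k=4
[0,5] S  <  k=3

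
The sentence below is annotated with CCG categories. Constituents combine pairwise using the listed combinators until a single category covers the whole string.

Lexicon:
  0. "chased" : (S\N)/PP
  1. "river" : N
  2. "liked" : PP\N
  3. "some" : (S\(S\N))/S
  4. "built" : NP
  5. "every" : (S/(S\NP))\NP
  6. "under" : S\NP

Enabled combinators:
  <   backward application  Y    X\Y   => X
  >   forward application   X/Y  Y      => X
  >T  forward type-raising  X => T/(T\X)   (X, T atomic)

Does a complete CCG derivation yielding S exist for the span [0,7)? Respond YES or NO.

[0,7] S   <
  [0,3] S\N   >
    [0,1] "chased" : (S\N)/PP
    [1,3] PP   <
      [1,2] "river" : N
      [2,3] "liked" : PP\N
  [3,7] S\(S\N)   >
    [3,4] "some" : (S\(S\N))/S
    [4,7] S   >
      [4,6] S/(S\NP)   <
        [4,5] "built" : NP
        [5,6] "every" : (S/(S\NP))\NP
      [6,7] "under" : S\NP

YES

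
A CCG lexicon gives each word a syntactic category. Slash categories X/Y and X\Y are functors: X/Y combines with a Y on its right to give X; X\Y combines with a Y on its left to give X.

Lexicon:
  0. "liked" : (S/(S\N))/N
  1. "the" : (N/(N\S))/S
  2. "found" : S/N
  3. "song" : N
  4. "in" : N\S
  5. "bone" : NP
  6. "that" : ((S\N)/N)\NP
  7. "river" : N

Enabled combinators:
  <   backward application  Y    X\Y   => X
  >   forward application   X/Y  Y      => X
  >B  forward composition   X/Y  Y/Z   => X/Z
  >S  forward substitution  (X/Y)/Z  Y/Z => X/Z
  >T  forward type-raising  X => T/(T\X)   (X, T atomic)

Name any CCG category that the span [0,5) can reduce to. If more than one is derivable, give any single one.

[0,8] S   >
  [0,5] S/(S\N)   >
    [0,1] "liked" : (S/(S\N))/N
    [1,5] N   >
      [1,4] N/(N\S)   >
        [1,2] "the" : (N/(N\S))/S
        [2,4] S   >
          [2,3] "found" : S/N
          [3,4] "song" : N
      [4,5] "in" : N\S
  [5,8] S\N   >
    [5,7] (S\N)/N   <
      [5,6] "bone" : NP
      [6,7] "that" : ((S\N)/N)\NP
    [7,8] "river" : N

S/(S\N)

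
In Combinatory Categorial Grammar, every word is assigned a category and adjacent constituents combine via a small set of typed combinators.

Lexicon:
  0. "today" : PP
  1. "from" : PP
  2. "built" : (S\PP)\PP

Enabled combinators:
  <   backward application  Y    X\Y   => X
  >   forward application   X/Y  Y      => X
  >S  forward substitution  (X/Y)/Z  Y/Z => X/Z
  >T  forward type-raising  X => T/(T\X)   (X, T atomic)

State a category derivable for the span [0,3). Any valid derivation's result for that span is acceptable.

S

[0,3] S   >
  [0,1] S/(S\PP)   >T
    [0,1] "today" : PP
  [1,3] S\PP   <
    [1,2] "from" : PP
    [2,3] "built" : (S\PP)\PP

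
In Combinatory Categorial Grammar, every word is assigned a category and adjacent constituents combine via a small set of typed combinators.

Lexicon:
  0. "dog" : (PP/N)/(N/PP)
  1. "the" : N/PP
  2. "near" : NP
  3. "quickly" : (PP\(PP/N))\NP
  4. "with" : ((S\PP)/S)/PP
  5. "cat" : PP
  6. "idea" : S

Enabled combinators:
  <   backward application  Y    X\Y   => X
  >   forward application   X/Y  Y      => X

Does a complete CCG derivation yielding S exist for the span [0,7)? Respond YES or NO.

[0,7] S   <
  [0,4] PP   <
    [0,2] PP/N   >
      [0,1] "dog" : (PP/N)/(N/PP)
      [1,2] "the" : N/PP
    [2,4] PP\(PP/N)   <
      [2,3] "near" : NP
      [3,4] "quickly" : (PP\(PP/N))\NP
  [4,7] S\PP   >
    [4,6] (S\PP)/S   >
      [4,5] "with" : ((S\PP)/S)/PP
      [5,6] "cat" : PP
    [6,7] "idea" : S

YES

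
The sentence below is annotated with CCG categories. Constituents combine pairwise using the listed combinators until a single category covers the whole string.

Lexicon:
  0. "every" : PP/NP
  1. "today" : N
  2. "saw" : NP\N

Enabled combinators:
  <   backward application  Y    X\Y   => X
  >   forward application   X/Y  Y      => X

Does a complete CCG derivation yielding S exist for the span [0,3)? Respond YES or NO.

PP/NP N NP\N
CKY chart[0,3] = {PP}; S ∉ chart

NO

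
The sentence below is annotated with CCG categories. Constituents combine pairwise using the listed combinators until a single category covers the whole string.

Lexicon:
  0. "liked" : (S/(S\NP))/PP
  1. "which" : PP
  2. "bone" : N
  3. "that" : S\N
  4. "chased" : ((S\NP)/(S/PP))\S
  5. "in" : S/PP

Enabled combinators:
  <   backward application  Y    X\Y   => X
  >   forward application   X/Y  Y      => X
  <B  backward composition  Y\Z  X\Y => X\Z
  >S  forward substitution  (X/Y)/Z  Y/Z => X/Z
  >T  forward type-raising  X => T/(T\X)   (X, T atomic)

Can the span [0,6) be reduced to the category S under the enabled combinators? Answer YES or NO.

[0,6] S   >
  [0,2] S/(S\NP)   >
    [0,1] "liked" : (S/(S\NP))/PP
    [1,2] "which" : PP
  [2,6] S\NP   >
    [2,5] (S\NP)/(S/PP)   <
      [2,4] S   <
        [2,3] "bone" : N
        [3,4] "that" : S\N
      [4,5] "chased" : ((S\NP)/(S/PP))\S
    [5,6] "in" : S/PP

YES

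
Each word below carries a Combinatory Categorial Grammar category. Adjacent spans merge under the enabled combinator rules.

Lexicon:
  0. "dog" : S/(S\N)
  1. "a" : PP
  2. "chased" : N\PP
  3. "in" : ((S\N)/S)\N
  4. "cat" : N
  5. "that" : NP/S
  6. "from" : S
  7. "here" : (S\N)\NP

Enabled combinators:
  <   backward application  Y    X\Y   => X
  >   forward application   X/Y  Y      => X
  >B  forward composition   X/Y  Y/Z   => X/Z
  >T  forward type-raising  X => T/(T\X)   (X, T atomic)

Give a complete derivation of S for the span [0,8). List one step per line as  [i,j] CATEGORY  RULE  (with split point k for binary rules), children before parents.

[0,8] S   >
  [0,1] "dog" : S/(S\N)
  [1,8] S\N   >
    [1,4] (S\N)/S   <
      [1,3] N   <
        [1,2] "a" : PP
        [2,3] "chased" : N\PP
      [3,4] "in" : ((S\N)/S)\N
    [4,8] S   >
      [4,5] S/(S\N)   >T
        [4,5] "cat" : N
      [5,8] S\N   <
        [5,7] NP   >
          [5,6] "that" : NP/S
          [6,7] "from" : S
        [7,8] "here" : (S\N)\NP

[0,1] S/(S\N)  lex  "dog"
[1,2] PP  lex  "a"
[2,3] N\PP  lex  "chased"
[1,3] N  <  k=2
[3,4] ((S\N)/S)\N  lex  "in"
[1,4] (S\N)/S  <  k=3
[4,5] N  lex  "cat"
[4,5] S/(S\N)  >T
[5,6] NP/S  lex  "that"
[6,7] S  lex  "from"
[5,7] NP  >  k=6
[7,8] (S\N)\NP  lex  "here"
[5,8] S\N  <  k=7
[4,8] S  >  k=5
[1,8] S\N  >  k=4
[0,8] S  >  k=1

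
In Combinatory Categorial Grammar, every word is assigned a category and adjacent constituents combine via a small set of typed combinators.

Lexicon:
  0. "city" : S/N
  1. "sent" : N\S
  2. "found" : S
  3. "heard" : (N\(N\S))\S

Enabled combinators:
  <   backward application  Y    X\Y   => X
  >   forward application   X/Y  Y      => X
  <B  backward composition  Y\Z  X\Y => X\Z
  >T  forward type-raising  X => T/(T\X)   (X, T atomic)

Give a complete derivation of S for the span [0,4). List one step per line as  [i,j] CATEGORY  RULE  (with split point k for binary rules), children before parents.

[0,4] S   >
  [0,1] "city" : S/N
  [1,4] N   <
    [1,2] "sent" : N\S
    [2,4] N\(N\S)   <
      [2,3] "found" : S
      [3,4] "heard" : (N\(N\S))\S

[0,1] S/N  lex  "city"
[1,2] N\S  lex  "sent"
[2,3] S  lex  "found"
[3,4] (N\(N\S))\S  lex  "heard"
[2,4] N\(N\S)  <  k=3
[1,4] N  <  k=2
[0,4] S  >  k=1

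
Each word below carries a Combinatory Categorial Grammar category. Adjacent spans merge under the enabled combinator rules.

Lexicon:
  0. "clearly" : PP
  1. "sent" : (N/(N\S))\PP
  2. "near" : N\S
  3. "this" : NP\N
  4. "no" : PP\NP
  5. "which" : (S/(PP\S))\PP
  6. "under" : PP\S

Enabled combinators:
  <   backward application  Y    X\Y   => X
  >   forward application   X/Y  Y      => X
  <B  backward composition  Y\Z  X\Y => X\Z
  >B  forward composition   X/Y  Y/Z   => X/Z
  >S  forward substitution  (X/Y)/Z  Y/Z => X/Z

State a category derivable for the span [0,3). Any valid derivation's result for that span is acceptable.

[0,7] S   >
  [0,6] S/(PP\S)   <
    [0,5] PP   <
      [0,4] NP   <
        [0,3] N   >
          [0,2] N/(N\S)   <
            [0,1] "clearly" : PP
            [1,2] "sent" : (N/(N\S))\PP
          [2,3] "near" : N\S
        [3,4] "this" : NP\N
      [4,5] "no" : PP\NP
    [5,6] "which" : (S/(PP\S))\PP
  [6,7] "under" : PP\S

N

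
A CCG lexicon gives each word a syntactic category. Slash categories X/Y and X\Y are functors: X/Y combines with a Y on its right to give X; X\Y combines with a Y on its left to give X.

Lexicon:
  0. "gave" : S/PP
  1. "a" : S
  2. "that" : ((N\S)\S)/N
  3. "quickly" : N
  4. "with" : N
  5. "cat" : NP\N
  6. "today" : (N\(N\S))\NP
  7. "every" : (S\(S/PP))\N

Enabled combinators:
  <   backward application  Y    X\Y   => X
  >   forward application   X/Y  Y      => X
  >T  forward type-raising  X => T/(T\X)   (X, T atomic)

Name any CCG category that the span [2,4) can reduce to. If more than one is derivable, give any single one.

(N\S)\S

[0,8] S   <
  [0,1] "gave" : S/PP
  [1,8] S\(S/PP)   <
    [1,7] N   <
      [1,4] N\S   <
        [1,2] "a" : S
        [2,4] (N\S)\S   >
          [2,3] "that" : ((N\S)\S)/N
          [3,4] "quickly" : N
      [4,7] N\(N\S)   <
        [4,6] NP   >
          [4,5] NP/(NP\N)   >T
            [4,5] "with" : N
          [5,6] "cat" : NP\N
        [6,7] "today" : (N\(N\S))\NP
    [7,8] "every" : (S\(S/PP))\N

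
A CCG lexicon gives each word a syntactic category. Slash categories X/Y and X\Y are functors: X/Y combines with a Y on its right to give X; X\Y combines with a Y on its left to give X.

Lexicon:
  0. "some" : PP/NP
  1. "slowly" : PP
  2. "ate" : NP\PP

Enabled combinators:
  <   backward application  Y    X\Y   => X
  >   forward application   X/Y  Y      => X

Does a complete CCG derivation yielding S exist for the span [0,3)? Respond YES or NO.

NO

PP/NP PP NP\PP
CKY chart[0,3] = {PP}; S ∉ chart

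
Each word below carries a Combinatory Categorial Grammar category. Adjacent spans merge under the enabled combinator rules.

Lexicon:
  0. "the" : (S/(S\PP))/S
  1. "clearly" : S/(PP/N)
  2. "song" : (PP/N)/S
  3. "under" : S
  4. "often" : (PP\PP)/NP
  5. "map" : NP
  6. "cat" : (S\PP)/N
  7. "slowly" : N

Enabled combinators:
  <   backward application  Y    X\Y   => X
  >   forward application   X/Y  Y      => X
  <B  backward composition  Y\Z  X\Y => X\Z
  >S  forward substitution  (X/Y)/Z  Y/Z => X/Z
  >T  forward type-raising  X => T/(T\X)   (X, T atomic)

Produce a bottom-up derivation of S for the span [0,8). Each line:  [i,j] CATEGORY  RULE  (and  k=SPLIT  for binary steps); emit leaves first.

[0,1] (S/(S\PP))/S  lex  "the"
[1,2] S/(PP/N)  lex  "clearly"
[2,3] (PP/N)/S  lex  "song"
[3,4] S  lex  "under"
[2,4] PP/N  >  k=3
[1,4] S  >  k=2
[0,4] S/(S\PP)  >  k=1
[4,5] (PP\PP)/NP  lex  "often"
[5,6] NP  lex  "map"
[4,6] PP\PP  >  k=5
[6,7] (S\PP)/N  lex  "cat"
[7,8] N  lex  "slowly"
[6,8] S\PP  >  k=7
[4,8] S\PP  <B  k=6
[0,8] S  >  k=4

[0,8] S   >
  [0,4] S/(S\PP)   >
    [0,1] "the" : (S/(S\PP))/S
    [1,4] S   >
      [1,2] "clearly" : S/(PP/N)
      [2,4] PP/N   >
        [2,3] "song" : (PP/N)/S
        [3,4] "under" : S
  [4,8] S\PP   <B
    [4,6] PP\PP   >
      [4,5] "often" : (PP\PP)/NP
      [5,6] "map" : NP
    [6,8] S\PP   >
      [6,7] "cat" : (S\PP)/N
      [7,8] "slowly" : N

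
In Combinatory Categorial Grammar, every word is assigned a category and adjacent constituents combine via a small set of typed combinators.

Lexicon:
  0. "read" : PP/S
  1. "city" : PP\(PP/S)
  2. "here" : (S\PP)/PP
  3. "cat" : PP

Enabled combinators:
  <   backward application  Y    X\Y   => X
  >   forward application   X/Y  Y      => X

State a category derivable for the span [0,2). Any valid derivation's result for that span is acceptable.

[0,4] S   <
  [0,2] PP   <
    [0,1] "read" : PP/S
    [1,2] "city" : PP\(PP/S)
  [2,4] S\PP   >
    [2,3] "here" : (S\PP)/PP
    [3,4] "cat" : PP

PP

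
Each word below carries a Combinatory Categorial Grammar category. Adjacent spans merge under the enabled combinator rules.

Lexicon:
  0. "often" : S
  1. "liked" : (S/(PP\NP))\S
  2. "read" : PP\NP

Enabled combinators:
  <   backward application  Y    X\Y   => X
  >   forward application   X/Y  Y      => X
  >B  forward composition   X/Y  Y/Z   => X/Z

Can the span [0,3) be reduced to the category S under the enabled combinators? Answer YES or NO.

[0,3] S   >
  [0,2] S/(PP\NP)   <
    [0,1] "often" : S
    [1,2] "liked" : (S/(PP\NP))\S
  [2,3] "read" : PP\NP

YES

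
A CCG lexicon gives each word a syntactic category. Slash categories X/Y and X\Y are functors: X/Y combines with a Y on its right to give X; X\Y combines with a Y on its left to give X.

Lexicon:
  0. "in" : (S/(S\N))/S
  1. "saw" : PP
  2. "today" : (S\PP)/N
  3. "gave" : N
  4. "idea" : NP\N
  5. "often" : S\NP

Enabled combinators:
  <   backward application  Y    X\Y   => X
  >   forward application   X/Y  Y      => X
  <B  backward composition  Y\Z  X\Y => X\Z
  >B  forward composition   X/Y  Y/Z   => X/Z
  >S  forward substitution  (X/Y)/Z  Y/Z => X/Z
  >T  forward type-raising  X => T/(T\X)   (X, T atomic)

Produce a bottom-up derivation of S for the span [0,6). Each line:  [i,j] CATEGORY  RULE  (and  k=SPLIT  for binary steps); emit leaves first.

[0,1] (S/(S\N))/S  lex  "in"
[1,2] PP  lex  "saw"
[2,3] (S\PP)/N  lex  "today"
[3,4] N  lex  "gave"
[2,4] S\PP  >  k=3
[1,4] S  <  k=2
[0,4] S/(S\N)  >  k=1
[4,5] NP\N  lex  "idea"
[5,6] S\NP  lex  "often"
[4,6] S\N  <B  k=5
[0,6] S  >  k=4

[0,6] S   >
  [0,4] S/(S\N)   >
    [0,1] "in" : (S/(S\N))/S
    [1,4] S   <
      [1,2] "saw" : PP
      [2,4] S\PP   >
        [2,3] "today" : (S\PP)/N
        [3,4] "gave" : N
  [4,6] S\N   <B
    [4,5] "idea" : NP\N
    [5,6] "often" : S\NP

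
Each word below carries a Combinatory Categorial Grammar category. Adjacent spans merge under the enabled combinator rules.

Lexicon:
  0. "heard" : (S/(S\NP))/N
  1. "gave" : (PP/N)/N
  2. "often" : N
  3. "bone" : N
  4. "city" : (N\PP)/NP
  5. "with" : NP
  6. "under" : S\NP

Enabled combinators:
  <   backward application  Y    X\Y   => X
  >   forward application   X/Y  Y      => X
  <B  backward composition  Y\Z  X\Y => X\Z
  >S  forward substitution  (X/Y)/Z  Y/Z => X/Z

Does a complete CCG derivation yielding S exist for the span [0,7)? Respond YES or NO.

[0,7] S   >
  [0,6] S/(S\NP)   >
    [0,1] "heard" : (S/(S\NP))/N
    [1,6] N   <
      [1,4] PP   >
        [1,3] PP/N   >
          [1,2] "gave" : (PP/N)/N
          [2,3] "often" : N
        [3,4] "bone" : N
      [4,6] N\PP   >
        [4,5] "city" : (N\PP)/NP
        [5,6] "with" : NP
  [6,7] "under" : S\NP

YES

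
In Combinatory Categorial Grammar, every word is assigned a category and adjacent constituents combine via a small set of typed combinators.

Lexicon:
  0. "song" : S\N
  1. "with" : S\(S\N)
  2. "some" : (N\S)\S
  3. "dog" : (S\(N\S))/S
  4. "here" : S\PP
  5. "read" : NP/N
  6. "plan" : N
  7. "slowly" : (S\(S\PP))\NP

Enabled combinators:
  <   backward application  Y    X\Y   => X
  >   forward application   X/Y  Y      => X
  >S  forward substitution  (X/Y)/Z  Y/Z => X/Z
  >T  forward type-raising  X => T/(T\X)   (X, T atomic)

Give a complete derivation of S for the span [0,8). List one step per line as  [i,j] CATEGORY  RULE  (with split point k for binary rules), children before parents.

[0,1] S\N  lex  "song"
[1,2] S\(S\N)  lex  "with"
[0,2] S  <  k=1
[2,3] (N\S)\S  lex  "some"
[0,3] N\S  <  k=2
[3,4] (S\(N\S))/S  lex  "dog"
[4,5] S\PP  lex  "here"
[5,6] NP/N  lex  "read"
[6,7] N  lex  "plan"
[5,7] NP  >  k=6
[7,8] (S\(S\PP))\NP  lex  "slowly"
[5,8] S\(S\PP)  <  k=7
[4,8] S  <  k=5
[3,8] S\(N\S)  >  k=4
[0,8] S  <  k=3

[0,8] S   <
  [0,3] N\S   <
    [0,2] S   <
      [0,1] "song" : S\N
      [1,2] "with" : S\(S\N)
    [2,3] "some" : (N\S)\S
  [3,8] S\(N\S)   >
    [3,4] "dog" : (S\(N\S))/S
    [4,8] S   <
      [4,5] "here" : S\PP
      [5,8] S\(S\PP)   <
        [5,7] NP   >
          [5,6] "read" : NP/N
          [6,7] "plan" : N
        [7,8] "slowly" : (S\(S\PP))\NP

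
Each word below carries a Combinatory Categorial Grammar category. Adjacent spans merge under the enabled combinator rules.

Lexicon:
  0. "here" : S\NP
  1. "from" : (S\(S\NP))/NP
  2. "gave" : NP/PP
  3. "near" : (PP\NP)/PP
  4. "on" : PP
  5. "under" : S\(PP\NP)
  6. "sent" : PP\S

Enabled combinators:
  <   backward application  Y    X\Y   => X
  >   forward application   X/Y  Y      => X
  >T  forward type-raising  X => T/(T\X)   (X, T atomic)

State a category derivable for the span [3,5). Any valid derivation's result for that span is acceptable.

[0,7] S   <
  [0,1] "here" : S\NP
  [1,7] S\(S\NP)   >
    [1,2] "from" : (S\(S\NP))/NP
    [2,7] NP   >
      [2,3] "gave" : NP/PP
      [3,7] PP   <
        [3,6] S   <
          [3,5] PP\NP   >
            [3,4] "near" : (PP\NP)/PP
            [4,5] "on" : PP
          [5,6] "under" : S\(PP\NP)
        [6,7] "sent" : PP\S

PP\NP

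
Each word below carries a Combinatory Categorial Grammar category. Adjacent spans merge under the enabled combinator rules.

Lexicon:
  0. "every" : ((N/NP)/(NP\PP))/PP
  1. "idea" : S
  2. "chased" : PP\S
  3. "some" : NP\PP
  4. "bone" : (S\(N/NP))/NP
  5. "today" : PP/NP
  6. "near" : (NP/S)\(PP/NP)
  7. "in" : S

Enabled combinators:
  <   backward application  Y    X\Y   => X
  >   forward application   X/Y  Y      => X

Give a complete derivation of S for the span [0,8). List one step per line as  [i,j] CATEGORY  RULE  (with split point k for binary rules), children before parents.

[0,1] ((N/NP)/(NP\PP))/PP  lex  "every"
[1,2] S  lex  "idea"
[2,3] PP\S  lex  "chased"
[1,3] PP  <  k=2
[0,3] (N/NP)/(NP\PP)  >  k=1
[3,4] NP\PP  lex  "some"
[0,4] N/NP  >  k=3
[4,5] (S\(N/NP))/NP  lex  "bone"
[5,6] PP/NP  lex  "today"
[6,7] (NP/S)\(PP/NP)  lex  "near"
[5,7] NP/S  <  k=6
[7,8] S  lex  "in"
[5,8] NP  >  k=7
[4,8] S\(N/NP)  >  k=5
[0,8] S  <  k=4

[0,8] S   <
  [0,4] N/NP   >
    [0,3] (N/NP)/(NP\PP)   >
      [0,1] "every" : ((N/NP)/(NP\PP))/PP
      [1,3] PP   <
        [1,2] "idea" : S
        [2,3] "chased" : PP\S
    [3,4] "some" : NP\PP
  [4,8] S\(N/NP)   >
    [4,5] "bone" : (S\(N/NP))/NP
    [5,8] NP   >
      [5,7] NP/S   <
        [5,6] "today" : PP/NP
        [6,7] "near" : (NP/S)\(PP/NP)
      [7,8] "in" : S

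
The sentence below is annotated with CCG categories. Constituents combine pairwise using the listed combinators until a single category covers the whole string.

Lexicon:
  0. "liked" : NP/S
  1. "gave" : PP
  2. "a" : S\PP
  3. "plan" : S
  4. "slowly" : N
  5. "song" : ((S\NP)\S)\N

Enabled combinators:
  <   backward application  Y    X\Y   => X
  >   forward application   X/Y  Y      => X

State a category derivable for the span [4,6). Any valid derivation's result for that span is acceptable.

[0,6] S   <
  [0,3] NP   >
    [0,1] "liked" : NP/S
    [1,3] S   <
      [1,2] "gave" : PP
      [2,3] "a" : S\PP
  [3,6] S\NP   <
    [3,4] "plan" : S
    [4,6] (S\NP)\S   <
      [4,5] "slowly" : N
      [5,6] "song" : ((S\NP)\S)\N

(S\NP)\S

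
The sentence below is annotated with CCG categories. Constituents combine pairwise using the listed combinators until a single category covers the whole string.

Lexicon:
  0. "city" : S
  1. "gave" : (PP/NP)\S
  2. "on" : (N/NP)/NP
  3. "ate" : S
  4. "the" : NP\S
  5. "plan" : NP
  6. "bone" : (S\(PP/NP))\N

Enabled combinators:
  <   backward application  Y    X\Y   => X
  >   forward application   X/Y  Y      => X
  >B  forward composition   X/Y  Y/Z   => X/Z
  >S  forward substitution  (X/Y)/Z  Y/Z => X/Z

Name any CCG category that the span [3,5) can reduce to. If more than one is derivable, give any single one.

[0,7] S   <
  [0,2] PP/NP   <
    [0,1] "city" : S
    [1,2] "gave" : (PP/NP)\S
  [2,7] S\(PP/NP)   <
    [2,6] N   >
      [2,5] N/NP   >
        [2,3] "on" : (N/NP)/NP
        [3,5] NP   <
          [3,4] "ate" : S
          [4,5] "the" : NP\S
      [5,6] "plan" : NP
    [6,7] "bone" : (S\(PP/NP))\N

NP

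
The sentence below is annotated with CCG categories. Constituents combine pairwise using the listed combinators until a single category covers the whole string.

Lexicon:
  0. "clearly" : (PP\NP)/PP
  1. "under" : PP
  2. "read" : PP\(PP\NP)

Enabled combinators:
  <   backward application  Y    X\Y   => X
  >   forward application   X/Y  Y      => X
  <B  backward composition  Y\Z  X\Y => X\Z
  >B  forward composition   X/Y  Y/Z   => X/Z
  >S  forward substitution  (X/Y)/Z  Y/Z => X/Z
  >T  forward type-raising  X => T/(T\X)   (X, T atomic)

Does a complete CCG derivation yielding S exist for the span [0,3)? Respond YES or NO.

(PP\NP)/PP PP PP\(PP\NP)
CKY chart[0,3] = {N/(N\PP), NP/(NP\PP), PP, PP/(PP\PP), S/(S\PP)}; S ∉ chart

NO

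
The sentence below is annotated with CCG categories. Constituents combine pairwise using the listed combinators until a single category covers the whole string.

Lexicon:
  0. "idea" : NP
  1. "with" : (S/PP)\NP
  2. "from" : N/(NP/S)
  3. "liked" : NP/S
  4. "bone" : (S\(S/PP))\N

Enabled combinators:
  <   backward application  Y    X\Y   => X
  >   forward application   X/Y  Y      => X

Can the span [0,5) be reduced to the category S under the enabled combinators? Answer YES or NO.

[0,5] S   <
  [0,2] S/PP   <
    [0,1] "idea" : NP
    [1,2] "with" : (S/PP)\NP
  [2,5] S\(S/PP)   <
    [2,4] N   >
      [2,3] "from" : N/(NP/S)
      [3,4] "liked" : NP/S
    [4,5] "bone" : (S\(S/PP))\N

YES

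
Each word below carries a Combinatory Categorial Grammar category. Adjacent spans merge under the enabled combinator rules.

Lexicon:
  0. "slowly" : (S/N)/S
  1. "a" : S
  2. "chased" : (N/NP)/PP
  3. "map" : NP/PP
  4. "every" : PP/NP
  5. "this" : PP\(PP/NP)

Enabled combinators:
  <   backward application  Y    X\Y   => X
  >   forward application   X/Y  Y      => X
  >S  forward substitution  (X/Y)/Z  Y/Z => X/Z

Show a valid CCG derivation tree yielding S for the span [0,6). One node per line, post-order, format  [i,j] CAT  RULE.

[0,6] S   >
  [0,2] S/N   >
    [0,1] "slowly" : (S/N)/S
    [1,2] "a" : S
  [2,6] N   >
    [2,4] N/PP   >S
      [2,3] "chased" : (N/NP)/PP
      [3,4] "map" : NP/PP
    [4,6] PP   <
      [4,5] "every" : PP/NP
      [5,6] "this" : PP\(PP/NP)

[0,1] (S/N)/S  lex  "slowly"
[1,2] S  lex  "a"
[0,2] S/N  >  k=1
[2,3] (N/NP)/PP  lex  "chased"
[3,4] NP/PP  lex  "map"
[2,4] N/PP  >S  k=3
[4,5] PP/NP  lex  "every"
[5,6] PP\(PP/NP)  lex  "this"
[4,6] PP  <  k=5
[2,6] N  >  k=4
[0,6] S  >  k=2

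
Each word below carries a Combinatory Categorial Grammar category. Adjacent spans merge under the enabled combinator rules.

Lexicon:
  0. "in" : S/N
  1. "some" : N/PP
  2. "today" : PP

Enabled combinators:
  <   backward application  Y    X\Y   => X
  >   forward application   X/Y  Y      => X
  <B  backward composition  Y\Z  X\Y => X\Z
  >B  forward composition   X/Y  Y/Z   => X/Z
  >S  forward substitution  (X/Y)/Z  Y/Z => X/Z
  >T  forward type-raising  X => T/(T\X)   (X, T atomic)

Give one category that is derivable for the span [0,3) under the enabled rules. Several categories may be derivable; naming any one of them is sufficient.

S

[0,3] S   >
  [0,1] "in" : S/N
  [1,3] N   >
    [1,2] "some" : N/PP
    [2,3] "today" : PP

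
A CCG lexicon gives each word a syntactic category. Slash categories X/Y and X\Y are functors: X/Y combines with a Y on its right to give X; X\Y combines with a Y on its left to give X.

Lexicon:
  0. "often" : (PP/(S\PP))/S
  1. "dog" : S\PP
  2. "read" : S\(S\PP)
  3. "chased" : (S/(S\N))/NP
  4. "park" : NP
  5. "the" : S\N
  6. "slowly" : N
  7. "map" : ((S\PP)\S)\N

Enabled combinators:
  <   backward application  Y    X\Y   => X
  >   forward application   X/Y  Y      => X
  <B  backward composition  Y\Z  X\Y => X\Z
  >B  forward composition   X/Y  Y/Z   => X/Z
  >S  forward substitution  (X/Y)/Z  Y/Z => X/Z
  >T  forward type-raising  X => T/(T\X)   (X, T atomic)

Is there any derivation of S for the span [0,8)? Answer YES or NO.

NO

(PP/(S\PP))/S S\PP S\(S\PP) (S/(S\N))/NP NP S\N N ((S\PP)\S)\N
CKY chart[0,8] = {N/(N\PP), NP/(NP\PP), PP, PP/(PP\PP), S/(S\PP)}; S ∉ chart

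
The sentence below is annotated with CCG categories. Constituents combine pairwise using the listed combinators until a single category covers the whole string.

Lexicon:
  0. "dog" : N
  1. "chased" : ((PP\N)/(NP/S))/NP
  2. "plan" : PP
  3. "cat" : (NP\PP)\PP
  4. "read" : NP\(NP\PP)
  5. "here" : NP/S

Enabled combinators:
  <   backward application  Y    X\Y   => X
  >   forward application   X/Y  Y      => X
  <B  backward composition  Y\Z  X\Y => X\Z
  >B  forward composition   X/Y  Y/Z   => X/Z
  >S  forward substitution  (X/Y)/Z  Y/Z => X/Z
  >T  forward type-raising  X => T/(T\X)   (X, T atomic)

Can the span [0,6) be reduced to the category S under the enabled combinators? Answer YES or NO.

NO

N ((PP\N)/(NP/S))/NP PP (NP\PP)\PP NP\(NP\PP) NP/S
CKY chart[0,6] = {N/(N\PP), NP/(NP\PP), PP, PP/(PP\PP), S/(S\PP)}; S ∉ chart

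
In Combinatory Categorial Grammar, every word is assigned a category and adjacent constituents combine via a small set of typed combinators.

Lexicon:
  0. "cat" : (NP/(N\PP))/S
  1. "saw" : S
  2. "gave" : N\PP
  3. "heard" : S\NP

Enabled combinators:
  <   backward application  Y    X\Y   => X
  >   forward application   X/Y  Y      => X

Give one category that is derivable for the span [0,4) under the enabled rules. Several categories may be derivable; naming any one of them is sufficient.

S

[0,4] S   <
  [0,3] NP   >
    [0,2] NP/(N\PP)   >
      [0,1] "cat" : (NP/(N\PP))/S
      [1,2] "saw" : S
    [2,3] "gave" : N\PP
  [3,4] "heard" : S\NP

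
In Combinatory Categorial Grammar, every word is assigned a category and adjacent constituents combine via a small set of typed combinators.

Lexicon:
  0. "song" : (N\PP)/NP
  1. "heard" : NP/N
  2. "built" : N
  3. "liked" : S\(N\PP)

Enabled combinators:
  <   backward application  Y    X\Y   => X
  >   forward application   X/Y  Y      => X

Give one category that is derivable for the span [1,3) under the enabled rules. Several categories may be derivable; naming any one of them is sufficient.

[0,4] S   <
  [0,3] N\PP   >
    [0,1] "song" : (N\PP)/NP
    [1,3] NP   >
      [1,2] "heard" : NP/N
      [2,3] "built" : N
  [3,4] "liked" : S\(N\PP)

NP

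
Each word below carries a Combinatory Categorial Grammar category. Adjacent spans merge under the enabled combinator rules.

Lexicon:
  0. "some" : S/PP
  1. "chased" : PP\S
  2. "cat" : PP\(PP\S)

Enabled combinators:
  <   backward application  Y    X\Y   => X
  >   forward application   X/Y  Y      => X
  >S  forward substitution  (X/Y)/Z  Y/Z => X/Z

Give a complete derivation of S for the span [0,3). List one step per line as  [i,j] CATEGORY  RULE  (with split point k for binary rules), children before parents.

[0,1] S/PP  lex  "some"
[1,2] PP\S  lex  "chased"
[2,3] PP\(PP\S)  lex  "cat"
[1,3] PP  <  k=2
[0,3] S  >  k=1

[0,3] S   >
  [0,1] "some" : S/PP
  [1,3] PP   <
    [1,2] "chased" : PP\S
    [2,3] "cat" : PP\(PP\S)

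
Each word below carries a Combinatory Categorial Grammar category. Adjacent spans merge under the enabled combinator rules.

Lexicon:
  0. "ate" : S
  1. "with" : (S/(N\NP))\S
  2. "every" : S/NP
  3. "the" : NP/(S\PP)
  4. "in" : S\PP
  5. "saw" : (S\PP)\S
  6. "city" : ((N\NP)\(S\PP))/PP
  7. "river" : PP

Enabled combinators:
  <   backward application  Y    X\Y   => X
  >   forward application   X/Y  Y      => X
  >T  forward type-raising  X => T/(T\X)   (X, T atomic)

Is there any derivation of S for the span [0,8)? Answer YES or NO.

[0,8] S   >
  [0,2] S/(N\NP)   <
    [0,1] "ate" : S
    [1,2] "with" : (S/(N\NP))\S
  [2,8] N\NP   <
    [2,6] S\PP   <
      [2,5] S   >
        [2,3] "every" : S/NP
        [3,5] NP   >
          [3,4] "the" : NP/(S\PP)
          [4,5] "in" : S\PP
      [5,6] "saw" : (S\PP)\S
    [6,8] (N\NP)\(S\PP)   >
      [6,7] "city" : ((N\NP)\(S\PP))/PP
      [7,8] "river" : PP

YES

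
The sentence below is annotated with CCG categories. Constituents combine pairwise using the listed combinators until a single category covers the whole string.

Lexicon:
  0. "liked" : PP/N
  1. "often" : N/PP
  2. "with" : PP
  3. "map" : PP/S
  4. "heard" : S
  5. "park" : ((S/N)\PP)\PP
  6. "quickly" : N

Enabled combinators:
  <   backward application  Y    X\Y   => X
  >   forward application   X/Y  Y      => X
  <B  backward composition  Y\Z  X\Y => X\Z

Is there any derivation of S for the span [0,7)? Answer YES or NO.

[0,7] S   >
  [0,6] S/N   <
    [0,3] PP   >
      [0,1] "liked" : PP/N
      [1,3] N   >
        [1,2] "often" : N/PP
        [2,3] "with" : PP
    [3,6] (S/N)\PP   <
      [3,5] PP   >
        [3,4] "map" : PP/S
        [4,5] "heard" : S
      [5,6] "park" : ((S/N)\PP)\PP
  [6,7] "quickly" : N

YES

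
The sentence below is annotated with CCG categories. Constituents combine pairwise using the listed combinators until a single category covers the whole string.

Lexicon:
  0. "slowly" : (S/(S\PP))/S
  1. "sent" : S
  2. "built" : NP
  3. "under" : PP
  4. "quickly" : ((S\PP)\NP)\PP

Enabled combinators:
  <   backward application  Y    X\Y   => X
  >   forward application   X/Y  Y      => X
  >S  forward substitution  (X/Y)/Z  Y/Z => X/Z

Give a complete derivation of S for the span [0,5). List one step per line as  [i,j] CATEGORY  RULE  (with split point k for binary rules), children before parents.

[0,5] S   >
  [0,2] S/(S\PP)   >
    [0,1] "slowly" : (S/(S\PP))/S
    [1,2] "sent" : S
  [2,5] S\PP   <
    [2,3] "built" : NP
    [3,5] (S\PP)\NP   <
      [3,4] "under" : PP
      [4,5] "quickly" : ((S\PP)\NP)\PP

[0,1] (S/(S\PP))/S  lex  "slowly"
[1,2] S  lex  "sent"
[0,2] S/(S\PP)  >  k=1
[2,3] NP  lex  "built"
[3,4] PP  lex  "under"
[4,5] ((S\PP)\NP)\PP  lex  "quickly"
[3,5] (S\PP)\NP  <  k=4
[2,5] S\PP  <  k=3
[0,5] S  >  k=2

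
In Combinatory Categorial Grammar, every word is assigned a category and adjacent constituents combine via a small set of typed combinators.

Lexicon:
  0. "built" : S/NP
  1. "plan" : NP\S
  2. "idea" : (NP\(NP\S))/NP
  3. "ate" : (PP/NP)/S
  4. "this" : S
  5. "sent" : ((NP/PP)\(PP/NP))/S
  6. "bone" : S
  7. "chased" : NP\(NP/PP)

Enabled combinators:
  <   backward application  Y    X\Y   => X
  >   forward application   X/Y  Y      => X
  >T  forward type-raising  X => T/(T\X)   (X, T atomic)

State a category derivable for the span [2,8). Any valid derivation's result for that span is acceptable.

NP\(NP\S)

[0,8] S   >
  [0,1] "built" : S/NP
  [1,8] NP   <
    [1,2] "plan" : NP\S
    [2,8] NP\(NP\S)   >
      [2,3] "idea" : (NP\(NP\S))/NP
      [3,8] NP   <
        [3,7] NP/PP   <
          [3,5] PP/NP   >
            [3,4] "ate" : (PP/NP)/S
            [4,5] "this" : S
          [5,7] (NP/PP)\(PP/NP)   >
            [5,6] "sent" : ((NP/PP)\(PP/NP))/S
            [6,7] "bone" : S
        [7,8] "chased" : NP\(NP/PP)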